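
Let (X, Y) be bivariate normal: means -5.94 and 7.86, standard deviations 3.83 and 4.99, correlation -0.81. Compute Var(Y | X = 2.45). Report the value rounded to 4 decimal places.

8.5631

Var(Y | X=x) = (1 − ρ²)·σ_Y².
Var(Y | X=2.45) = (4.99)²·(1 − (-0.81)²) = 24.9001·0.3439 = 8.5631.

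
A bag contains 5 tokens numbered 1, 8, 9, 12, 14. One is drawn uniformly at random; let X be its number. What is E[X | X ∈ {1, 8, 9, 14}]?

P(X ∈ {1, 8, 9, 14}) = 4/5.
Σ over the event: 1·1/5 + 8·1/5 + 9·1/5 + 14·1/5 = 32/5.
E[X | X ∈ {1, 8, 9, 14}] = (32/5) / (4/5) = 8.

8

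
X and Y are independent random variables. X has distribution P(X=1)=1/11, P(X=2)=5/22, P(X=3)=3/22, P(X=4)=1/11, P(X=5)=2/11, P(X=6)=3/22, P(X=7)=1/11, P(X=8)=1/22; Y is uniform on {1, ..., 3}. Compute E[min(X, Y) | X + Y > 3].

112/57

P(X + Y > 3) = 19/22.
Summing min(X,Y)·P(x,y) over outcomes with X + Y > 3 gives 56/33.
E[min(X, Y) | X + Y > 3] = (56/33) / (19/22) = 112/57.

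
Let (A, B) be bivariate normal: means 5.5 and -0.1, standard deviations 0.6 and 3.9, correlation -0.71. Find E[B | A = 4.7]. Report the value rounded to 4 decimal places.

3.5920

The regression of B on A has slope ρ·σ_B/σ_A and passes through (μ_A, μ_B).
E[B | A=4.7] = -0.1 + (-0.71)·(3.9/0.6)·(4.7 − (5.5)) = -0.1 + (-4.615)·(-0.8) = 3.5920.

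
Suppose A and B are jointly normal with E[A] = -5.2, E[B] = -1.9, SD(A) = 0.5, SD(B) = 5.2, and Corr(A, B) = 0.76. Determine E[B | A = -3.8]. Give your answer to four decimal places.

The regression of B on A has slope ρ·σ_B/σ_A and passes through (μ_A, μ_B).
E[B | A=-3.8] = -1.9 + (0.76)·(5.2/0.5)·(-3.8 − (-5.2)) = -1.9 + (7.904)·(1.4) = 9.1656.

9.1656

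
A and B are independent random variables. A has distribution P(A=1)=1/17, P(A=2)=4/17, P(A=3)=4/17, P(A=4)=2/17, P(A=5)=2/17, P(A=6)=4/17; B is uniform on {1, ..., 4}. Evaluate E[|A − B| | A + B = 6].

5/3

P(A + B = 6) = 3/17.
Summing |A−B|·P(x,y) over outcomes with A + B = 6 gives 5/17.
E[|A − B| | A + B = 6] = (5/17) / (3/17) = 5/3.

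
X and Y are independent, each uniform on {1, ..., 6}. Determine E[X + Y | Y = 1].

9/2

Outcomes with Y = 1: (1,1), (2,1), (3,1), (4,1), (5,1), (6,1), each with probability 1/36.
E[X + Y | Y = 1] = (2 + 3 + 4 + 5 + 6 + 7) / 6 = 9/2.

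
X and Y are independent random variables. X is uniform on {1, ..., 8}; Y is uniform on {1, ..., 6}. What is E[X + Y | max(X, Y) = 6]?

102/11

P(max(X, Y) = 6) = 11/48.
Summing (X+Y)·P(x,y) over outcomes with max(X, Y) = 6 gives 17/8.
E[X + Y | max(X, Y) = 6] = (17/8) / (11/48) = 102/11.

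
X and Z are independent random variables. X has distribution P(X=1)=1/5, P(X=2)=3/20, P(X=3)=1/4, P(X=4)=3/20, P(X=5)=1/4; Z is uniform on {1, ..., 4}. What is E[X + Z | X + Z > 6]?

100/13

P(X + Z > 6) = 13/40.
Summing (X+Z)·P(x,y) over outcomes with X + Z > 6 gives 5/2.
E[X + Z | X + Z > 6] = (5/2) / (13/40) = 100/13.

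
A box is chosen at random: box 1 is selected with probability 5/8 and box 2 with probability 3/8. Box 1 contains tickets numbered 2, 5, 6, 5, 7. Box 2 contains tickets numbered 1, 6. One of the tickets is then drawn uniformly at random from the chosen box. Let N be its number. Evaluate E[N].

E[N | box 1] = (2+5+6+5+7)/5 = 5.
E[N | box 2] = (1+6)/2 = 7/2.
By the law of total expectation,
E[N] = (5/8)·(5) + (3/8)·(7/2) = 71/16.

71/16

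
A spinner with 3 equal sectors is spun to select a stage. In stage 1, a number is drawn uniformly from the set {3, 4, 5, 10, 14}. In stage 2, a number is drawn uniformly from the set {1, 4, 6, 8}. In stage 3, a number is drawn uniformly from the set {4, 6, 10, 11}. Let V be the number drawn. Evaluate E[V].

E[V | stage 1] = (3+4+5+10+14)/5 = 36/5.
E[V | stage 2] = (1+4+6+8)/4 = 19/4.
E[V | stage 3] = (4+6+10+11)/4 = 31/4.
E[V] = (1/3)·(36/5) + (1/3)·(19/4) + (1/3)·(31/4) = 197/30.

197/30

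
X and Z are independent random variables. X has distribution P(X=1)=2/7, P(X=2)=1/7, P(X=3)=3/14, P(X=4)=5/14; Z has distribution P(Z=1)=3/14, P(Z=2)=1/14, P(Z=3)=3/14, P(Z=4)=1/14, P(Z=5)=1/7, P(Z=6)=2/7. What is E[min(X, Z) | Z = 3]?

P(Z = 3) = 3/14.
Summing min(X,Z)·P(x,y) over outcomes with Z = 3 gives 24/49.
E[min(X, Z) | Z = 3] = (24/49) / (3/14) = 16/7.

16/7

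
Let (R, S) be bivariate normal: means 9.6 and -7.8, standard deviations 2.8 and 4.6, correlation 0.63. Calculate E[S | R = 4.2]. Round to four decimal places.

The regression of S on R has slope ρ·σ_S/σ_R and passes through (μ_R, μ_S).
E[S | R=4.2] = -7.8 + (0.63)·(4.6/2.8)·(4.2 − (9.6)) = -7.8 + (1.035)·(-5.4) = -13.3890.

-13.3890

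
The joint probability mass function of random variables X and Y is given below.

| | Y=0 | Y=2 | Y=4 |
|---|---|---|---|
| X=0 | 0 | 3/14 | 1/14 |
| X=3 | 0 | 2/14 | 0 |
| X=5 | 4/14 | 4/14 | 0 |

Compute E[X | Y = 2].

P(Y = 2) = 9/14.
Summing X·P(X=x,Y=y) over the conditioning event gives 13/7.
E[X | Y = 2] = (13/7) / (9/14) = 26/9.

26/9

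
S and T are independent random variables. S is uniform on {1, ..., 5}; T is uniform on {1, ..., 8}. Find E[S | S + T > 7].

7/2

P(S + T > 7) = 1/2.
Summing S·P(x,y) over outcomes with S + T > 7 gives 7/4.
E[S | S + T > 7] = (7/4) / (1/2) = 7/2.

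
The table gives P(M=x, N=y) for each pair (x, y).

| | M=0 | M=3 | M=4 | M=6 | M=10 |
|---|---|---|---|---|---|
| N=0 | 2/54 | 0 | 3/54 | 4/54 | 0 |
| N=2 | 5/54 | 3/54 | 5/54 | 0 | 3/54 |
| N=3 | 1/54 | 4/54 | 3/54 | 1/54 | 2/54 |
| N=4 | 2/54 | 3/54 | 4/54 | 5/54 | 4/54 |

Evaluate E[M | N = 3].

P(N = 3) = 11/54.
Σ M·P over the event = 0·(1/54) + 3·(4/54) + 4·(3/54) + 6·(1/54) + 10·(2/54) = 25/27.
E[M | N = 3] = (25/27) / (11/54) = 50/11.

50/11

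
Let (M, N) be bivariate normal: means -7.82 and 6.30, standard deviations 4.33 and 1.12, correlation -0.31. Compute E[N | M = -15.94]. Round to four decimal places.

6.9511

The regression of N on M has slope ρ·σ_N/σ_M and passes through (μ_M, μ_N).
E[N | M=-15.94] = 6.30 + (-0.31)·(1.12/4.33)·(-15.94 − (-7.82)) = 6.30 + (-0.080185)·(-8.12) = 6.9511.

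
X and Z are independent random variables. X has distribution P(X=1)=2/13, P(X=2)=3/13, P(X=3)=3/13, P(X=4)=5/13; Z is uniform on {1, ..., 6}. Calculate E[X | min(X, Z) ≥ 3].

29/8

P(min(X, Z) ≥ 3) = 16/39.
Summing X·P(x,y) over outcomes with min(X, Z) ≥ 3 gives 58/39.
E[X | min(X, Z) ≥ 3] = (58/39) / (16/39) = 29/8.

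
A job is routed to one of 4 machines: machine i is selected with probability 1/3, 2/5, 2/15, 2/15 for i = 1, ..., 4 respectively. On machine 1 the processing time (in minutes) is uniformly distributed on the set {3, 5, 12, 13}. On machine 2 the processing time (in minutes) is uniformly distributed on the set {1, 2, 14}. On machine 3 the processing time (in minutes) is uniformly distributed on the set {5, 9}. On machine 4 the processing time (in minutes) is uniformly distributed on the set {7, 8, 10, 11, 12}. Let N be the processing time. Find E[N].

723/100

E[N | machine 1] = (3+5+12+13)/4 = 33/4.
E[N | machine 2] = (1+2+14)/3 = 17/3.
E[N | machine 3] = (5+9)/2 = 7.
E[N | machine 4] = (7+8+10+11+12)/5 = 48/5.
E[N] = (1/3)·(33/4) + (2/5)·(17/3) + (2/15)·(7) + (2/15)·(48/5) = 723/100.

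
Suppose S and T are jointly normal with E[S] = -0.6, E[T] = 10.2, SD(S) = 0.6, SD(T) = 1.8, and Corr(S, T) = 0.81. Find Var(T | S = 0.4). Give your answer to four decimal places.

Var(T | S=x) = (1 − ρ²)·σ_T².
Var(T | S=0.4) = (1.8)²·(1 − (0.81)²) = 3.24·0.3439 = 1.1142.

1.1142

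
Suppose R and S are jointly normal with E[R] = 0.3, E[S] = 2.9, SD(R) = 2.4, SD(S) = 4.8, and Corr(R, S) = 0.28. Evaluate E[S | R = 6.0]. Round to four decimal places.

6.0920

For a bivariate normal, E[S | R=x] = μ_S + ρ·(σ_S/σ_R)·(x − μ_R).
E[S | R=6.0] = 2.9 + (0.28)·(4.8/2.4)·(6.0 − (0.3)) = 2.9 + (0.56)·(5.7) = 6.0920.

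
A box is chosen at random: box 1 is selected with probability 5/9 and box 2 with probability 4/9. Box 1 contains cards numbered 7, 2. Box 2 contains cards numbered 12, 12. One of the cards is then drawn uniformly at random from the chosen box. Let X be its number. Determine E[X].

47/6

E[X | box 1] = (7+2)/2 = 9/2.
E[X | box 2] = (12+12)/2 = 12.
E[X] = (5/9)·(9/2) + (4/9)·(12) = 47/6.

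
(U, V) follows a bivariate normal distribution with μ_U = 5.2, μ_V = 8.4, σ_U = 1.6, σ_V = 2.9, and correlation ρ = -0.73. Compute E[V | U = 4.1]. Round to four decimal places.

E[V | U=x] = μ_V + ρ(σ_V/σ_U)(x − μ_U) for jointly normal variables.
E[V | U=4.1] = 8.4 + (-0.73)·(2.9/1.6)·(4.1 − (5.2)) = 8.4 + (-1.3231)·(-1.1) = 9.8554.

9.8554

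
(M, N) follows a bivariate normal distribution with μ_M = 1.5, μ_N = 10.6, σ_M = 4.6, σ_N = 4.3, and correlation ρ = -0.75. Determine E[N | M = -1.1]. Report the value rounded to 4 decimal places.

12.4228

The regression of N on M has slope ρ·σ_N/σ_M and passes through (μ_M, μ_N).
E[N | M=-1.1] = 10.6 + (-0.75)·(4.3/4.6)·(-1.1 − (1.5)) = 10.6 + (-0.70109)·(-2.6) = 12.4228.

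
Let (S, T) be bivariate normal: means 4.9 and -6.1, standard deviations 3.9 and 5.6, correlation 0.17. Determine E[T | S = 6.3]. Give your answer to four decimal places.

-5.7583

The regression of T on S has slope ρ·σ_T/σ_S and passes through (μ_S, μ_T).
E[T | S=6.3] = -6.1 + (0.17)·(5.6/3.9)·(6.3 − (4.9)) = -6.1 + (0.2441)·(1.4) = -5.7583.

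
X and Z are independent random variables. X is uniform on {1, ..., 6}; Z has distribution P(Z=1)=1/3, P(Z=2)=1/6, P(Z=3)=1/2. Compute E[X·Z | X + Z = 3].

P(X + Z = 3) = 1/12.
Summing XZ·P(x,y) over outcomes with X + Z = 3 gives 1/6.
E[X·Z | X + Z = 3] = (1/6) / (1/12) = 2.

2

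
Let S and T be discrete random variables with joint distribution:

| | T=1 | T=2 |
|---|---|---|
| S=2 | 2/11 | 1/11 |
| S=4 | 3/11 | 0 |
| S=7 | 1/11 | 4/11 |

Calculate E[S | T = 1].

23/6

P(T = 1) = 6/11.
Σ S·P over the event = 2·(2/11) + 4·(3/11) + 7·(1/11) = 23/11.
E[S | T = 1] = (23/11) / (6/11) = 23/6.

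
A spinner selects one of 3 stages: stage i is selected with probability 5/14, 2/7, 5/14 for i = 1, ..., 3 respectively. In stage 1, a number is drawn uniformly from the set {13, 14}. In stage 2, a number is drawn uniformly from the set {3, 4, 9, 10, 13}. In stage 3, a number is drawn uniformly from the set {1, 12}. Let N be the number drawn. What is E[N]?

328/35

E[N | stage 1] = (13+14)/2 = 27/2.
E[N | stage 2] = (3+4+9+10+13)/5 = 39/5.
E[N | stage 3] = (1+12)/2 = 13/2.
By the law of total expectation,
E[N] = (5/14)·(27/2) + (2/7)·(39/5) + (5/14)·(13/2) = 328/35.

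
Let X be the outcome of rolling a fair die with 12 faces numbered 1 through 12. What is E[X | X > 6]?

19/2

Given X > 6, X is equally likely to be any of {7, 8, 9, 10, 11, 12}.
E[X | X > 6] = (7 + 8 + 9 + 10 + 11 + 12) / 6 = 19/2.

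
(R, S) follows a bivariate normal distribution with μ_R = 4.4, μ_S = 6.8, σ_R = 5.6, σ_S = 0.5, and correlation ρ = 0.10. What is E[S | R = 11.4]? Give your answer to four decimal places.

6.8625

E[S | R=x] = μ_S + ρ(σ_S/σ_R)(x − μ_R) for jointly normal variables.
E[S | R=11.4] = 6.8 + (0.10)·(0.5/5.6)·(11.4 − (4.4)) = 6.8 + (0.0089286)·(7) = 6.8625.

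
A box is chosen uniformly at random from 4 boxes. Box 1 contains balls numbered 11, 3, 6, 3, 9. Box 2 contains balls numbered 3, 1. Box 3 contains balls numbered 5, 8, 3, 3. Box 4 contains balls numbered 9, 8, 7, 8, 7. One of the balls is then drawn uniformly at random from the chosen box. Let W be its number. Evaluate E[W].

E[W | box 1] = (11+3+6+3+9)/5 = 32/5.
E[W | box 2] = (3+1)/2 = 2.
E[W | box 3] = (5+8+3+3)/4 = 19/4.
E[W | box 4] = (9+8+7+8+7)/5 = 39/5.
E[W] = (1/4)·(32/5) + (1/4)·(2) + (1/4)·(19/4) + (1/4)·(39/5) = 419/80.

419/80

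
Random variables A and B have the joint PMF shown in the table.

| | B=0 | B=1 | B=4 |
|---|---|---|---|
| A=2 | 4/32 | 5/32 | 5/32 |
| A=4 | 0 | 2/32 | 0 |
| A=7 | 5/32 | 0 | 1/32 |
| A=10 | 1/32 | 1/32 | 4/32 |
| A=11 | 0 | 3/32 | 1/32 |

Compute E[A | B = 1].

P(B = 1) = 11/32.
Σ A·P over the event = 2·(5/32) + 4·(2/32) + 10·(1/32) + 11·(3/32) = 61/32.
E[A | B = 1] = (61/32) / (11/32) = 61/11.

61/11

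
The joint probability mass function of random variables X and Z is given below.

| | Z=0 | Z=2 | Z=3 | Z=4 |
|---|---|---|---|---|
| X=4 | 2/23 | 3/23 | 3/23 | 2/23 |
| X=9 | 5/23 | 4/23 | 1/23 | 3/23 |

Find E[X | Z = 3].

21/4

P(Z = 3) = 4/23.
Summing X·P(X=x,Z=y) over the conditioning event gives 21/23.
E[X | Z = 3] = (21/23) / (4/23) = 21/4.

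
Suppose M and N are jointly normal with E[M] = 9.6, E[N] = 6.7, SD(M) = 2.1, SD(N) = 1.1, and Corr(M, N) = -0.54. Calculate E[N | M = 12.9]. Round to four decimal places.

5.7666

The regression of N on M has slope ρ·σ_N/σ_M and passes through (μ_M, μ_N).
E[N | M=12.9] = 6.7 + (-0.54)·(1.1/2.1)·(12.9 − (9.6)) = 6.7 + (-0.28286)·(3.3) = 5.7666.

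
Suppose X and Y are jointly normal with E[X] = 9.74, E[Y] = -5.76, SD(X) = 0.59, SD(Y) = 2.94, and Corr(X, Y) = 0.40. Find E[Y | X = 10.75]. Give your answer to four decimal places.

The regression of Y on X has slope ρ·σ_Y/σ_X and passes through (μ_X, μ_Y).
E[Y | X=10.75] = -5.76 + (0.40)·(2.94/0.59)·(10.75 − (9.74)) = -5.76 + (1.99322)·(1.01) = -3.7468.

-3.7468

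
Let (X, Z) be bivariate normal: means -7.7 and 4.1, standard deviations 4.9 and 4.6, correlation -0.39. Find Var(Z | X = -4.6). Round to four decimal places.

Var(Z | X=x) = (1 − ρ²)·σ_Z².
Var(Z | X=-4.6) = (4.6)²·(1 − (-0.39)²) = 21.16·0.8479 = 17.9416.

17.9416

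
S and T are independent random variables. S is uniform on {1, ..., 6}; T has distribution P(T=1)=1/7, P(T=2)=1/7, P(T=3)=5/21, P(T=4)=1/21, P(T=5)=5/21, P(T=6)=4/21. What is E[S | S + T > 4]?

409/106

P(S + T > 4) = 53/63.
Summing S·P(x,y) over outcomes with S + T > 4 gives 409/126.
E[S | S + T > 4] = (409/126) / (53/63) = 409/106.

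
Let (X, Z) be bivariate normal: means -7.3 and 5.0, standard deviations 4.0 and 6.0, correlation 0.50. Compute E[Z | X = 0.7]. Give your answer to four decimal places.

For a bivariate normal, E[Z | X=x] = μ_Z + ρ·(σ_Z/σ_X)·(x − μ_X).
E[Z | X=0.7] = 5.0 + (0.50)·(6.0/4.0)·(0.7 − (-7.3)) = 5.0 + (0.75)·(8) = 11.0000.

11.0000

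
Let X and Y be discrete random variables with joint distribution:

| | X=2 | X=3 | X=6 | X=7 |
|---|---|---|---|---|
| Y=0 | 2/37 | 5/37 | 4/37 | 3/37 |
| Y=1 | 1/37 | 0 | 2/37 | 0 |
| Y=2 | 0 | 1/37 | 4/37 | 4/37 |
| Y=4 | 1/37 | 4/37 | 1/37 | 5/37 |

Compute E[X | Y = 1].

P(Y = 1) = 3/37.
Summing X·P(X=x,Y=y) over the conditioning event gives 14/37.
E[X | Y = 1] = (14/37) / (3/37) = 14/3.

14/3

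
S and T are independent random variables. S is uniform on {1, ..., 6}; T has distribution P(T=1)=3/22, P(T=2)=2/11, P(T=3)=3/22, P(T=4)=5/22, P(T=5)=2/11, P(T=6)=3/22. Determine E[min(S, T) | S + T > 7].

107/28

P(S + T > 7) = 14/33.
Summing min(S,T)·P(x,y) over outcomes with S + T > 7 gives 107/66.
E[min(S, T) | S + T > 7] = (107/66) / (14/33) = 107/28.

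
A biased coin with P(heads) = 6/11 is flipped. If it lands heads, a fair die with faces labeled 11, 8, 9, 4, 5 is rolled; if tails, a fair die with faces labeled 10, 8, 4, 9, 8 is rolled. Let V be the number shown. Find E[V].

417/55

E[V | heads] = (11+8+9+4+5)/5 = 37/5.
E[V | tails] = (10+8+4+9+8)/5 = 39/5.
By the law of total expectation,
E[V] = (6/11)·(37/5) + (5/11)·(39/5) = 417/55.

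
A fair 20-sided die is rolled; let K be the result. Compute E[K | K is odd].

10

Given K is odd, K is equally likely to be any of {1, 3, 5, 7, 9, 11, 13, 15, 17, 19}.
E[K | K is odd] = (1 + 3 + 5 + 7 + 9 + 11 + 13 + 15 + 17 + 19) / 10 = 10.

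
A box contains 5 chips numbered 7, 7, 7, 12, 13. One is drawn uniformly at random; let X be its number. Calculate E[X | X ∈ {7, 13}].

P(X ∈ {7, 13}) = 4/5.
Σ over the event: 7·3/5 + 13·1/5 = 34/5.
E[X | X ∈ {7, 13}] = (34/5) / (4/5) = 17/2.

17/2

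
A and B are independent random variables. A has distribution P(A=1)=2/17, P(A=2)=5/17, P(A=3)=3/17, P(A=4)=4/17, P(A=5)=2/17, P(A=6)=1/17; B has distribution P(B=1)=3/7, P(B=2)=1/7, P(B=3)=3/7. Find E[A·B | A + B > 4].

P(A + B > 4) = 76/119.
Summing AB·P(x,y) over outcomes with A + B > 4 gives 91/17.
E[A·B | A + B > 4] = (91/17) / (76/119) = 637/76.

637/76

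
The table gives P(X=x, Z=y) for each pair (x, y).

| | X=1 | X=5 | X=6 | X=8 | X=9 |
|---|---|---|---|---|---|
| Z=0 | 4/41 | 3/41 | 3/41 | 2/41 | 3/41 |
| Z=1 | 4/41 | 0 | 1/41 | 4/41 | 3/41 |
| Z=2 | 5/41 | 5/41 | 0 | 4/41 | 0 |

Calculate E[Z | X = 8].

P(X = 8) = 10/41.
Σ Z·P over the event = 0·(2/41) + 1·(4/41) + 2·(4/41) = 12/41.
E[Z | X = 8] = (12/41) / (10/41) = 6/5.

6/5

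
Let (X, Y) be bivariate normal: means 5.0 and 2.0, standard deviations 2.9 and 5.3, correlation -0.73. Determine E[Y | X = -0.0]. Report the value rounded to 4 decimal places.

8.6707

For a bivariate normal, E[Y | X=x] = μ_Y + ρ·(σ_Y/σ_X)·(x − μ_X).
E[Y | X=-0.0] = 2.0 + (-0.73)·(5.3/2.9)·(-0.0 − (5.0)) = 2.0 + (-1.33414)·(-5) = 8.6707.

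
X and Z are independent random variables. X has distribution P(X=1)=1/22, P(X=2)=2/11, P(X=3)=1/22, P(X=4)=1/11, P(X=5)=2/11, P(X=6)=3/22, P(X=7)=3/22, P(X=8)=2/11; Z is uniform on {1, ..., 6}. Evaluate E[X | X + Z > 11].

P(X + Z > 11) = 7/44.
Summing X·P(x,y) over outcomes with X + Z > 11 gives 13/11.
E[X | X + Z > 11] = (13/11) / (7/44) = 52/7.

52/7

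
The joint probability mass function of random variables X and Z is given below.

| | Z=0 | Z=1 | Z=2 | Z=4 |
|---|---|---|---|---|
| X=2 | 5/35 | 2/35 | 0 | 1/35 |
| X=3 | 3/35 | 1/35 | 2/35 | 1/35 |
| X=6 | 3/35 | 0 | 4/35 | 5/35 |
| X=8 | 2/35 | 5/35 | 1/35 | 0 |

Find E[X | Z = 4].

5

P(Z = 4) = 1/5.
Σ X·P over the event = 2·(1/35) + 3·(1/35) + 6·(5/35) = 1.
E[X | Z = 4] = (1) / (1/5) = 5.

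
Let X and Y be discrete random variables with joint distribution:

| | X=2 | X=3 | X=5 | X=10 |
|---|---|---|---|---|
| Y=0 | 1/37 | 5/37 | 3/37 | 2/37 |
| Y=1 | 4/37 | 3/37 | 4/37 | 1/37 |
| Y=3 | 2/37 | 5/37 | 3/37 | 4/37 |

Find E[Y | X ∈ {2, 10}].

23/14

P(X ∈ {2, 10}) = 14/37.
Σ Y·P over the event = 0·(1/37) + 1·(4/37) + 3·(2/37) + 0·(2/37) + 1·(1/37) + 3·(4/37) = 23/37.
E[Y | X ∈ {2, 10}] = (23/37) / (14/37) = 23/14.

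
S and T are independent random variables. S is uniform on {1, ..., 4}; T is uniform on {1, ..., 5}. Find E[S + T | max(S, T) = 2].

Outcomes with max(S, T) = 2: (1,2), (2,1), (2,2), each with probability 1/20.
E[S + T | max(S, T) = 2] = (3 + 3 + 4) / 3 = 10/3.

10/3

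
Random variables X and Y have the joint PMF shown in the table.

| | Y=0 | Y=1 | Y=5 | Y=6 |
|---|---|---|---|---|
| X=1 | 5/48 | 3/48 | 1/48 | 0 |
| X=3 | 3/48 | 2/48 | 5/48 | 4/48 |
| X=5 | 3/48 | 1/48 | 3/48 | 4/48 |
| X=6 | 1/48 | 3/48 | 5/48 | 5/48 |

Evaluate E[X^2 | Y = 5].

P(Y = 5) = 7/24.
Summing X^2·P(X=x,Y=y) over the conditioning event gives 301/48.
E[X^2 | Y = 5] = (301/48) / (7/24) = 43/2.

43/2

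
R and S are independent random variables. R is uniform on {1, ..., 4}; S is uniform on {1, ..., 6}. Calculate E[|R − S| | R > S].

Outcomes with R > S: (2,1), (3,1), (3,2), (4,1), (4,2), (4,3), each with probability 1/24.
E[|R − S| | R > S] = (1 + 2 + 1 + 3 + 2 + 1) / 6 = 5/3.

5/3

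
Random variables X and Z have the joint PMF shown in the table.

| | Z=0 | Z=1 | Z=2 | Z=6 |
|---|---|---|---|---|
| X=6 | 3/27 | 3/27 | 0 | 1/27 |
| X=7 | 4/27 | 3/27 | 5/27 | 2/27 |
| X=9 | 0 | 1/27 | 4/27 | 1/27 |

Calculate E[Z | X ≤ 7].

P(X ≤ 7) = 7/9.
Σ Z·P over the event = 0·(3/27) + 1·(3/27) + 6·(1/27) + 0·(4/27) + 1·(3/27) + 2·(5/27) + 6·(2/27) = 34/27.
E[Z | X ≤ 7] = (34/27) / (7/9) = 34/21.

34/21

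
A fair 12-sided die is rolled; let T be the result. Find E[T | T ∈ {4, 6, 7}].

17/3

P(T ∈ {4, 6, 7}) = 1/4.
Σ over the event: 4·1/12 + 6·1/12 + 7·1/12 = 17/12.
E[T | T ∈ {4, 6, 7}] = (17/12) / (1/4) = 17/3.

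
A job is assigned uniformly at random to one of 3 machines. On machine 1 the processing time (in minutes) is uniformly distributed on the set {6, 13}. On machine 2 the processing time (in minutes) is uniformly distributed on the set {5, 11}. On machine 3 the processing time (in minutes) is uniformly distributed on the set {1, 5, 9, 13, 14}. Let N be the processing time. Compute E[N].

259/30

E[N | machine 1] = (6+13)/2 = 19/2.
E[N | machine 2] = (5+11)/2 = 8.
E[N | machine 3] = (1+5+9+13+14)/5 = 42/5.
By the law of total expectation,
E[N] = (1/3)·(19/2) + (1/3)·(8) + (1/3)·(42/5) = 259/30.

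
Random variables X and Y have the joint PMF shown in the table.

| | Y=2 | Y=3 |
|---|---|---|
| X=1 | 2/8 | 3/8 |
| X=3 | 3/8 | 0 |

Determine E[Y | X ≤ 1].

13/5

P(X ≤ 1) = 5/8.
Σ Y·P over the event = 2·(2/8) + 3·(3/8) = 13/8.
E[Y | X ≤ 1] = (13/8) / (5/8) = 13/5.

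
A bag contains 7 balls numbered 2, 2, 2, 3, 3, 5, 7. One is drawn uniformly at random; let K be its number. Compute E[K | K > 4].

6

P(K > 4) = 2/7.
Σ over the event: 5·1/7 + 7·1/7 = 12/7.
E[K | K > 4] = (12/7) / (2/7) = 6.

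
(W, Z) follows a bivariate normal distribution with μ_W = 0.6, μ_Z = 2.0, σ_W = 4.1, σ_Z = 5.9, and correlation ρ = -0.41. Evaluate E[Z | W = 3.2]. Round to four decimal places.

0.4660

E[Z | W=x] = μ_Z + ρ(σ_Z/σ_W)(x − μ_W) for jointly normal variables.
E[Z | W=3.2] = 2.0 + (-0.41)·(5.9/4.1)·(3.2 − (0.6)) = 2.0 + (-0.59)·(2.6) = 0.4660.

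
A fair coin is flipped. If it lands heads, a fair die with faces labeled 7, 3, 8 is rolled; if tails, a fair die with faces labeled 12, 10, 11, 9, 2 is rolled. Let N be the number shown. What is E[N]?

E[N | heads] = (7+3+8)/3 = 6.
E[N | tails] = (12+10+11+9+2)/5 = 44/5.
By the law of total expectation,
E[N] = (1/2)·(6) + (1/2)·(44/5) = 37/5.

37/5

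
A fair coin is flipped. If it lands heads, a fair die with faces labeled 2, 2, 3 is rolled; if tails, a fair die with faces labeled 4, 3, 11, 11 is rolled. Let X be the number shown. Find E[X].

115/24

E[X | heads] = (2+2+3)/3 = 7/3.
E[X | tails] = (4+3+11+11)/4 = 29/4.
E[X] = (1/2)·(7/3) + (1/2)·(29/4) = 115/24.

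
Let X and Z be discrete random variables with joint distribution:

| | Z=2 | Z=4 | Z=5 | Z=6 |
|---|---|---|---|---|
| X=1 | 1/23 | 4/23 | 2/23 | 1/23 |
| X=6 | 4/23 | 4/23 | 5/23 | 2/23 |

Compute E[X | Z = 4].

P(Z = 4) = 8/23.
Summing X·P(X=x,Z=y) over the conditioning event gives 28/23.
E[X | Z = 4] = (28/23) / (8/23) = 7/2.

7/2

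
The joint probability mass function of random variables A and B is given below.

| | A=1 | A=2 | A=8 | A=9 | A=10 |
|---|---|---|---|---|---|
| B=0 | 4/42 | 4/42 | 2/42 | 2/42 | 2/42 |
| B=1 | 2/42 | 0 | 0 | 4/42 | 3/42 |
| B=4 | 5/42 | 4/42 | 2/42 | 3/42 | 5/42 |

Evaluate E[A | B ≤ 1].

134/23

P(B ≤ 1) = 23/42.
Summing A·P(A=x,B=y) over the conditioning event gives 67/21.
E[A | B ≤ 1] = (67/21) / (23/42) = 134/23.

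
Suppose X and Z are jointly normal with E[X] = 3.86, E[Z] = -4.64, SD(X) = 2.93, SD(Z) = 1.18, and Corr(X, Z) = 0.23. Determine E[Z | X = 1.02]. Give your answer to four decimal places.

The regression of Z on X has slope ρ·σ_Z/σ_X and passes through (μ_X, μ_Z).
E[Z | X=1.02] = -4.64 + (0.23)·(1.18/2.93)·(1.02 − (3.86)) = -4.64 + (0.092628)·(-2.84) = -4.9031.

-4.9031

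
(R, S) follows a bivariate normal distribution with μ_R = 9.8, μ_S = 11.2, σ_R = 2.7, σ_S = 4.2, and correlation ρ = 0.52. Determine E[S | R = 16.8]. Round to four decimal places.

16.8622

E[S | R=x] = μ_S + ρ(σ_S/σ_R)(x − μ_R) for jointly normal variables.
E[S | R=16.8] = 11.2 + (0.52)·(4.2/2.7)·(16.8 − (9.8)) = 11.2 + (0.80889)·(7) = 16.8622.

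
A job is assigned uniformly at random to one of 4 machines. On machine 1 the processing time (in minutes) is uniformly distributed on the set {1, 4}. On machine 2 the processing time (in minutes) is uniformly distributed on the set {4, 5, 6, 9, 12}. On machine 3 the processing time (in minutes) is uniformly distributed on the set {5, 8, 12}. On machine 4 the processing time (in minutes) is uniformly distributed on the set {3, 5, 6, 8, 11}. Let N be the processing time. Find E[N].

E[N | machine 1] = (1+4)/2 = 5/2.
E[N | machine 2] = (4+5+6+9+12)/5 = 36/5.
E[N | machine 3] = (5+8+12)/3 = 25/3.
E[N | machine 4] = (3+5+6+8+11)/5 = 33/5.
E[N] = (1/4)·(5/2) + (1/4)·(36/5) + (1/4)·(25/3) + (1/4)·(33/5) = 739/120.

739/120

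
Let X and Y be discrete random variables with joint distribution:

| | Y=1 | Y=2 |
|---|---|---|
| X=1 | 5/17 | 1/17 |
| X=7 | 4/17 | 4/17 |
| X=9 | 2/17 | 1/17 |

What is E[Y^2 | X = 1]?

3/2

P(X = 1) = 6/17.
Summing Y^2·P(X=x,Y=y) over the conditioning event gives 9/17.
E[Y^2 | X = 1] = (9/17) / (6/17) = 3/2.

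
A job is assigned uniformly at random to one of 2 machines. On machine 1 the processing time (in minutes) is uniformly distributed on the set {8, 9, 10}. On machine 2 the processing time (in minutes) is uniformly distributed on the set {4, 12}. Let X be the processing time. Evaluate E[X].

17/2

E[X | machine 1] = (8+9+10)/3 = 9.
E[X | machine 2] = (4+12)/2 = 8.
E[X] = (1/2)·(9) + (1/2)·(8) = 17/2.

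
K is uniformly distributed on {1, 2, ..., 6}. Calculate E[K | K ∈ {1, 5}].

P(K ∈ {1, 5}) = 1/3.
Σ over the event: 1·1/6 + 5·1/6 = 1.
E[K | K ∈ {1, 5}] = (1) / (1/3) = 3.

3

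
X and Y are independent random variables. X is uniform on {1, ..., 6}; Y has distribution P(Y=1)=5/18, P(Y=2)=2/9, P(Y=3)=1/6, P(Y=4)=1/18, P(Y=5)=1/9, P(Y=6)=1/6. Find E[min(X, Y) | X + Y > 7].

P(X + Y > 7) = 1/3.
Summing min(X,Y)·P(x,y) over outcomes with X + Y > 7 gives 11/9.
E[min(X, Y) | X + Y > 7] = (11/9) / (1/3) = 11/3.

11/3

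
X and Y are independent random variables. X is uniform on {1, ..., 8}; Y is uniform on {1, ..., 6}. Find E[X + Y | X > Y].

P(X > Y) = 9/16.
Summing (X+Y)·P(x,y) over outcomes with X > Y gives 79/16.
E[X + Y | X > Y] = (79/16) / (9/16) = 79/9.

79/9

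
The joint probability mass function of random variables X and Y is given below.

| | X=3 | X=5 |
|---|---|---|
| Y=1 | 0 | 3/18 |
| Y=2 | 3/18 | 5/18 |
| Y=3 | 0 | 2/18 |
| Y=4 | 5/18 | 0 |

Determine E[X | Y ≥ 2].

59/15

P(Y ≥ 2) = 5/6.
Σ X·P over the event = 3·(3/18) + 3·(5/18) + 5·(5/18) + 5·(2/18) = 59/18.
E[X | Y ≥ 2] = (59/18) / (5/6) = 59/15.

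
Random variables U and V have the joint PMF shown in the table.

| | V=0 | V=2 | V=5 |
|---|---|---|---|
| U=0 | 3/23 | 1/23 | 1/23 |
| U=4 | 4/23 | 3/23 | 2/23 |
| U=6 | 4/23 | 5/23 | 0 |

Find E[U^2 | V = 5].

32/3

P(V = 5) = 3/23.
Σ U^2·P over the event = 0·(1/23) + 16·(2/23) = 32/23.
E[U^2 | V = 5] = (32/23) / (3/23) = 32/3.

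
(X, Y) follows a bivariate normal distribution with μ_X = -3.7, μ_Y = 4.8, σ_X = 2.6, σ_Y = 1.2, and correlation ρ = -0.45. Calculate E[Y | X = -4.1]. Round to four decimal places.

For a bivariate normal, E[Y | X=x] = μ_Y + ρ·(σ_Y/σ_X)·(x − μ_X).
E[Y | X=-4.1] = 4.8 + (-0.45)·(1.2/2.6)·(-4.1 − (-3.7)) = 4.8 + (-0.20769)·(-0.4) = 4.8831.

4.8831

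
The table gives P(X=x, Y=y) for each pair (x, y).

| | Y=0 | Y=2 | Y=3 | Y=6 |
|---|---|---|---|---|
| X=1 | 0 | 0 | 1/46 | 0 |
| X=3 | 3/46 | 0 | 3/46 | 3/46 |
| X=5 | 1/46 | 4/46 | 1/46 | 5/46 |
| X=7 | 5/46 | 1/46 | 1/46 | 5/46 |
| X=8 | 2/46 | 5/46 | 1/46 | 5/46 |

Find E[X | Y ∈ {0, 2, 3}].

81/14

P(Y ∈ {0, 2, 3}) = 14/23.
Summing X·P(X=x,Y=y) over the conditioning event gives 81/23.
E[X | Y ∈ {0, 2, 3}] = (81/23) / (14/23) = 81/14.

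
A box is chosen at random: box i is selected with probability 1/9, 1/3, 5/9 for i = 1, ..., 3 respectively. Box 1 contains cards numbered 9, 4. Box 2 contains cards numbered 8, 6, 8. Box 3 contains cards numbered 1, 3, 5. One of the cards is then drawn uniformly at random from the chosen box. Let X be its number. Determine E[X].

29/6

E[X | box 1] = (9+4)/2 = 13/2.
E[X | box 2] = (8+6+8)/3 = 22/3.
E[X | box 3] = (1+3+5)/3 = 3.
E[X] = (1/9)·(13/2) + (1/3)·(22/3) + (5/9)·(3) = 29/6.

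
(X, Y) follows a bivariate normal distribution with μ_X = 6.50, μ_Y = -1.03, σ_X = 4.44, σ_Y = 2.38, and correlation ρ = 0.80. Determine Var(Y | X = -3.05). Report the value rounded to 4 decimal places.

Var(Y | X=x) = (1 − ρ²)·σ_Y².
Var(Y | X=-3.05) = (2.38)²·(1 − (0.80)²) = 5.6644·0.36 = 2.0392.

2.0392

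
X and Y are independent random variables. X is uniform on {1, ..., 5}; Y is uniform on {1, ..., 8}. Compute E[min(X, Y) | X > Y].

2

P(X > Y) = 1/4.
Summing min(X,Y)·P(x,y) over outcomes with X > Y gives 1/2.
E[min(X, Y) | X > Y] = (1/2) / (1/4) = 2.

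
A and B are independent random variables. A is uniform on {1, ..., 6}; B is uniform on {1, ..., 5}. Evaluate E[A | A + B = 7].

4

Outcomes with A + B = 7: (2,5), (3,4), (4,3), (5,2), (6,1), each with probability 1/30.
E[A | A + B = 7] = (2 + 3 + 4 + 5 + 6) / 5 = 4.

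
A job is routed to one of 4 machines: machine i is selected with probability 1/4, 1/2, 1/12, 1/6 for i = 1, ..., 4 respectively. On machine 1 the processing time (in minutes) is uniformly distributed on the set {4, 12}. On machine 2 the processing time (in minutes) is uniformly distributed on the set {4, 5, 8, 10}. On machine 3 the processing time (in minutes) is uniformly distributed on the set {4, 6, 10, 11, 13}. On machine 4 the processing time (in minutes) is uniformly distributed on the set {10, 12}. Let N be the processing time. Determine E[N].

E[N | machine 1] = (4+12)/2 = 8.
E[N | machine 2] = (4+5+8+10)/4 = 27/4.
E[N | machine 3] = (4+6+10+11+13)/5 = 44/5.
E[N | machine 4] = (10+12)/2 = 11.
E[N] = (1/4)·(8) + (1/2)·(27/4) + (1/12)·(44/5) + (1/6)·(11) = 953/120.

953/120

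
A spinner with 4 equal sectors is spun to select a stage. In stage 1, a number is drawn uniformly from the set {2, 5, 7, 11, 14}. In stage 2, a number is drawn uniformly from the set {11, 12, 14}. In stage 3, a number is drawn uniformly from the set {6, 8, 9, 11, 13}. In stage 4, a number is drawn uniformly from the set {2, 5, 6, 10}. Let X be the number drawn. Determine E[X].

E[X | stage 1] = (2+5+7+11+14)/5 = 39/5.
E[X | stage 2] = (11+12+14)/3 = 37/3.
E[X | stage 3] = (6+8+9+11+13)/5 = 47/5.
E[X | stage 4] = (2+5+6+10)/4 = 23/4.
By the law of total expectation,
E[X] = (1/4)·(39/5) + (1/4)·(37/3) + (1/4)·(47/5) + (1/4)·(23/4) = 2117/240.

2117/240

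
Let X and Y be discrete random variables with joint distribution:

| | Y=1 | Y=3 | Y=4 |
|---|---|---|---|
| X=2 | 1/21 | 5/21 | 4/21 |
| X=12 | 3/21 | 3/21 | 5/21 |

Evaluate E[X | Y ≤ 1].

19/2

P(Y ≤ 1) = 4/21.
Σ X·P over the event = 2·(1/21) + 12·(3/21) = 38/21.
E[X | Y ≤ 1] = (38/21) / (4/21) = 19/2.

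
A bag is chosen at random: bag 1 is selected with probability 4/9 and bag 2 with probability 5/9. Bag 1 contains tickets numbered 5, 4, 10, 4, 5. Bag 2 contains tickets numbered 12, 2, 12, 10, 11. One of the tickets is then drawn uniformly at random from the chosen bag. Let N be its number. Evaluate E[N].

E[N | bag 1] = (5+4+10+4+5)/5 = 28/5.
E[N | bag 2] = (12+2+12+10+11)/5 = 47/5.
E[N] = (4/9)·(28/5) + (5/9)·(47/5) = 347/45.

347/45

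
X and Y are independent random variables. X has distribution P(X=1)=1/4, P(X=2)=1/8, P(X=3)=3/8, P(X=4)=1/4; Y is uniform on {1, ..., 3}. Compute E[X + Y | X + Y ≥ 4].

98/19

P(X + Y ≥ 4) = 19/24.
Summing (X+Y)·P(x,y) over outcomes with X + Y ≥ 4 gives 49/12.
E[X + Y | X + Y ≥ 4] = (49/12) / (19/24) = 98/19.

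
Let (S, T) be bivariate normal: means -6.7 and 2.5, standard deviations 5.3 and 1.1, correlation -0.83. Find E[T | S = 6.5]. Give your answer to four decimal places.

E[T | S=x] = μ_T + ρ(σ_T/σ_S)(x − μ_S) for jointly normal variables.
E[T | S=6.5] = 2.5 + (-0.83)·(1.1/5.3)·(6.5 − (-6.7)) = 2.5 + (-0.172264)·(13.2) = 0.2261.

0.2261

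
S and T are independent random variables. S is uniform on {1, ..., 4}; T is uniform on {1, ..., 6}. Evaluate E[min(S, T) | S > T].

Outcomes with S > T: (2,1), (3,1), (3,2), (4,1), (4,2), (4,3), each with probability 1/24.
E[min(S, T) | S > T] = (1 + 1 + 2 + 1 + 2 + 3) / 6 = 5/3.

5/3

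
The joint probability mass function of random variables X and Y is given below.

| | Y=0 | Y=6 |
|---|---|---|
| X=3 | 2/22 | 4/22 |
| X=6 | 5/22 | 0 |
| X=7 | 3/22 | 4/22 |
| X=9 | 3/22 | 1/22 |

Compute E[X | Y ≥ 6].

49/9

P(Y ≥ 6) = 9/22.
Σ X·P over the event = 3·(4/22) + 7·(4/22) + 9·(1/22) = 49/22.
E[X | Y ≥ 6] = (49/22) / (9/22) = 49/9.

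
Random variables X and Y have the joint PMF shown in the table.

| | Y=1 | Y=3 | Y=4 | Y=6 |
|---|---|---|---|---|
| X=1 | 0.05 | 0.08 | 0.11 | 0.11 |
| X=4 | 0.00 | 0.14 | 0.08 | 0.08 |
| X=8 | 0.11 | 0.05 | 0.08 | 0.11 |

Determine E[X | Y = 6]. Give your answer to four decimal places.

P(Y = 6) = 0.30.
Σ X·P over the event = 1·(0.11) + 4·(0.08) + 8·(0.11) = 1.31.
E[X | Y = 6] = (1.31) / (0.30) = 4.3667.

4.3667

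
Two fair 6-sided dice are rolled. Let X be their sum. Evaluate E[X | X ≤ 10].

P(X ≤ 10) = 11/12.
E[X | X ≤ 10] = (109/18) / (11/12) = 218/33.

218/33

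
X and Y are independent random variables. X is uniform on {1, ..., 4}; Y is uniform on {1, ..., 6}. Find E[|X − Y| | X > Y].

Outcomes with X > Y: (2,1), (3,1), (3,2), (4,1), (4,2), (4,3), each with probability 1/24.
E[|X − Y| | X > Y] = (1 + 2 + 1 + 3 + 2 + 1) / 6 = 5/3.

5/3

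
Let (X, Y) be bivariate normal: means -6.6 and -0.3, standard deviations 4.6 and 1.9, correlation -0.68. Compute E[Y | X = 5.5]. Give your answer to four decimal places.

For a bivariate normal, E[Y | X=x] = μ_Y + ρ·(σ_Y/σ_X)·(x − μ_X).
E[Y | X=5.5] = -0.3 + (-0.68)·(1.9/4.6)·(5.5 − (-6.6)) = -0.3 + (-0.28087)·(12.1) = -3.6985.

-3.6985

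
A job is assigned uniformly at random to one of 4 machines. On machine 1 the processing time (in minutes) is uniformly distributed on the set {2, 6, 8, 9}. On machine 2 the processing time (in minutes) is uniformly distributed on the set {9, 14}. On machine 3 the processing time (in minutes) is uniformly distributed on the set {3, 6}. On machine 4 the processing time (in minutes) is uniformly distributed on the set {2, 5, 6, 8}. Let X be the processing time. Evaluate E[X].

55/8

E[X | machine 1] = (2+6+8+9)/4 = 25/4.
E[X | machine 2] = (9+14)/2 = 23/2.
E[X | machine 3] = (3+6)/2 = 9/2.
E[X | machine 4] = (2+5+6+8)/4 = 21/4.
E[X] = (1/4)·(25/4) + (1/4)·(23/2) + (1/4)·(9/2) + (1/4)·(21/4) = 55/8.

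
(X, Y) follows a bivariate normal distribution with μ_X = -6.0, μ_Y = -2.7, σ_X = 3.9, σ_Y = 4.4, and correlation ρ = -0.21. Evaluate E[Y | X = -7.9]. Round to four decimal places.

For a bivariate normal, E[Y | X=x] = μ_Y + ρ·(σ_Y/σ_X)·(x − μ_X).
E[Y | X=-7.9] = -2.7 + (-0.21)·(4.4/3.9)·(-7.9 − (-6.0)) = -2.7 + (-0.236923)·(-1.9) = -2.2498.

-2.2498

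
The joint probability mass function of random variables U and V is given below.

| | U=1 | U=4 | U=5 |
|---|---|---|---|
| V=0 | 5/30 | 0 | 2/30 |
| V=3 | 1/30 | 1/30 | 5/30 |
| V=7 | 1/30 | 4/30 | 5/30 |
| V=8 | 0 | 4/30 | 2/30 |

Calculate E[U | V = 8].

13/3

P(V = 8) = 1/5.
Σ U·P over the event = 4·(4/30) + 5·(2/30) = 13/15.
E[U | V = 8] = (13/15) / (1/5) = 13/3.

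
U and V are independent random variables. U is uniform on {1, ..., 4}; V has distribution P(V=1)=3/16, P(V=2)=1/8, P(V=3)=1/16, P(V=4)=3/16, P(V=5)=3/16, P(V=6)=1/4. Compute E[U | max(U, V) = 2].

P(max(U, V) = 2) = 7/64.
Summing U·P(x,y) over outcomes with max(U, V) = 2 gives 3/16.
E[U | max(U, V) = 2] = (3/16) / (7/64) = 12/7.

12/7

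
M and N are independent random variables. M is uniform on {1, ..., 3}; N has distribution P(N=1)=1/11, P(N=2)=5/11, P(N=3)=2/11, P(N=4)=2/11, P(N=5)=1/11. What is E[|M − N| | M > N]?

P(M > N) = 7/33.
Summing |M−N|·P(x,y) over outcomes with M > N gives 8/33.
E[|M − N| | M > N] = (8/33) / (7/33) = 8/7.

8/7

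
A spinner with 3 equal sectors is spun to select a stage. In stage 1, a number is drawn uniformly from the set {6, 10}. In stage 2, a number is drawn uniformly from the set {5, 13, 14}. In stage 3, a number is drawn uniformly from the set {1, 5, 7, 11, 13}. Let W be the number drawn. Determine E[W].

391/45

E[W | stage 1] = (6+10)/2 = 8.
E[W | stage 2] = (5+13+14)/3 = 32/3.
E[W | stage 3] = (1+5+7+11+13)/5 = 37/5.
By the law of total expectation,
E[W] = (1/3)·(8) + (1/3)·(32/3) + (1/3)·(37/5) = 391/45.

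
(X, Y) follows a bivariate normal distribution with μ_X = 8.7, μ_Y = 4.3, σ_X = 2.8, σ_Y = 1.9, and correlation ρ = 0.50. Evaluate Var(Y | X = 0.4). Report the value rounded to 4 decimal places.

2.7075

For a bivariate normal, Var(Y | X=x) = σ_Y²(1 − ρ²).
Var(Y | X=0.4) = (1.9)²·(1 − (0.50)²) = 3.61·0.75 = 2.7075.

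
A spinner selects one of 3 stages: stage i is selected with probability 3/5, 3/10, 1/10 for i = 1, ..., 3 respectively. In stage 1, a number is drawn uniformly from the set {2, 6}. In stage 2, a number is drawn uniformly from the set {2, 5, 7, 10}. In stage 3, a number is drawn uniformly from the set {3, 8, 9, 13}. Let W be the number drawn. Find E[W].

E[W | stage 1] = (2+6)/2 = 4.
E[W | stage 2] = (2+5+7+10)/4 = 6.
E[W | stage 3] = (3+8+9+13)/4 = 33/4.
E[W] = (3/5)·(4) + (3/10)·(6) + (1/10)·(33/4) = 201/40.

201/40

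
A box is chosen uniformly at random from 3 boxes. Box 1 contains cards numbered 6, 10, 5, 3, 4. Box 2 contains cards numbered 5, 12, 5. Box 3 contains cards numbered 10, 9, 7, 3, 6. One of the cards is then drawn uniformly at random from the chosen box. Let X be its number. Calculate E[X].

299/45

E[X | box 1] = (6+10+5+3+4)/5 = 28/5.
E[X | box 2] = (5+12+5)/3 = 22/3.
E[X | box 3] = (10+9+7+3+6)/5 = 7.
E[X] = (1/3)·(28/5) + (1/3)·(22/3) + (1/3)·(7) = 299/45.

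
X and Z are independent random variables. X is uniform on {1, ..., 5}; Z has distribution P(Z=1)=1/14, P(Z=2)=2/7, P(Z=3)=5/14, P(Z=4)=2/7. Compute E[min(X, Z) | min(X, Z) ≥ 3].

89/27

P(min(X, Z) ≥ 3) = 27/70.
Summing min(X,Z)·P(x,y) over outcomes with min(X, Z) ≥ 3 gives 89/70.
E[min(X, Z) | min(X, Z) ≥ 3] = (89/70) / (27/70) = 89/27.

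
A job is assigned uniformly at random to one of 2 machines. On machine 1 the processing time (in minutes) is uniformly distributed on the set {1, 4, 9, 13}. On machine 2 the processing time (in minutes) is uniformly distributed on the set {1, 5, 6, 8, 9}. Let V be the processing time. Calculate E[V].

E[V | machine 1] = (1+4+9+13)/4 = 27/4.
E[V | machine 2] = (1+5+6+8+9)/5 = 29/5.
E[V] = (1/2)·(27/4) + (1/2)·(29/5) = 251/40.

251/40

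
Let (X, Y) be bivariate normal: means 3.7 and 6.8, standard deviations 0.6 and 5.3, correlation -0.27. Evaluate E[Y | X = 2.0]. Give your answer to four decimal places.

10.8545

E[Y | X=x] = μ_Y + ρ(σ_Y/σ_X)(x − μ_X) for jointly normal variables.
E[Y | X=2.0] = 6.8 + (-0.27)·(5.3/0.6)·(2.0 − (3.7)) = 6.8 + (-2.385)·(-1.7) = 10.8545.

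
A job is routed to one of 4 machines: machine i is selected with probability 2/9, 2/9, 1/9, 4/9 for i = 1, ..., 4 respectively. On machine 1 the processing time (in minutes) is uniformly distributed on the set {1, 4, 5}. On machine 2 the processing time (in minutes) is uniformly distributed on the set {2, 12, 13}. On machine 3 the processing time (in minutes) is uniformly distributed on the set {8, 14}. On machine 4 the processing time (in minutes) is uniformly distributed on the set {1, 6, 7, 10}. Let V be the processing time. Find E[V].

179/27

E[V | machine 1] = (1+4+5)/3 = 10/3.
E[V | machine 2] = (2+12+13)/3 = 9.
E[V | machine 3] = (8+14)/2 = 11.
E[V | machine 4] = (1+6+7+10)/4 = 6.
By the law of total expectation,
E[V] = (2/9)·(10/3) + (2/9)·(9) + (1/9)·(11) + (4/9)·(6) = 179/27.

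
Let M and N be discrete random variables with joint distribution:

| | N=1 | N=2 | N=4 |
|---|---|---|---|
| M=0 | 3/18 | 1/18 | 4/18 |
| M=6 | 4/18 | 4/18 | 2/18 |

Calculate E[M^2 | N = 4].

P(N = 4) = 1/3.
Summing M^2·P(M=x,N=y) over the conditioning event gives 4.
E[M^2 | N = 4] = (4) / (1/3) = 12.

12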